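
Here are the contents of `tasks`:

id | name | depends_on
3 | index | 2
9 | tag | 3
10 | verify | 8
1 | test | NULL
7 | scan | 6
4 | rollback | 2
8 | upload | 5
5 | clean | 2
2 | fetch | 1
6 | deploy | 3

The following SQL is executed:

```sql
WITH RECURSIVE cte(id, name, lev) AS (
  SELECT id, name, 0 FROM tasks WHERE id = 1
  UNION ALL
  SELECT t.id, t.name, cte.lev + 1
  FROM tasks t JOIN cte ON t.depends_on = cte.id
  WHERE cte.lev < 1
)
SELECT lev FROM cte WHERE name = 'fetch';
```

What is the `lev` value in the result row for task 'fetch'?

1

Base: id=1 (test) at lev 0.
Iteration 1: rows with depends_on in {1} -> fetch (id 2, lev 1).
Iteration 2: lev < 1 fails for all current rows; recursion stops.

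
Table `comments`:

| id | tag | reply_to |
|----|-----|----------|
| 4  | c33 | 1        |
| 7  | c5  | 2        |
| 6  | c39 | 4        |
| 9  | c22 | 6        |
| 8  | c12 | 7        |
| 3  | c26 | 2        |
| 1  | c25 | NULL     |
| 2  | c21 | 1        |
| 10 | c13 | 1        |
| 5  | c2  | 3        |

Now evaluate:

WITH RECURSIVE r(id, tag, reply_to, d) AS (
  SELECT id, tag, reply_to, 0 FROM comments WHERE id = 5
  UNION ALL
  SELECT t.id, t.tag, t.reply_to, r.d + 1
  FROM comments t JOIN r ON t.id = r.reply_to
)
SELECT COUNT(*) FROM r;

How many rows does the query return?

Base: id=5 (c2), reply_to=3, d 0.
Iteration 1: join on id=3 -> c26 (id 3, reply_to=2, d 1).
Iteration 2: join on id=2 -> c21 (id 2, reply_to=1, d 2).
Iteration 3: join on id=1 -> c25 (id 1, reply_to=NULL, d 3).
Iteration 4: reply_to is NULL; no match; recursion stops.
Total rows emitted: 4.

4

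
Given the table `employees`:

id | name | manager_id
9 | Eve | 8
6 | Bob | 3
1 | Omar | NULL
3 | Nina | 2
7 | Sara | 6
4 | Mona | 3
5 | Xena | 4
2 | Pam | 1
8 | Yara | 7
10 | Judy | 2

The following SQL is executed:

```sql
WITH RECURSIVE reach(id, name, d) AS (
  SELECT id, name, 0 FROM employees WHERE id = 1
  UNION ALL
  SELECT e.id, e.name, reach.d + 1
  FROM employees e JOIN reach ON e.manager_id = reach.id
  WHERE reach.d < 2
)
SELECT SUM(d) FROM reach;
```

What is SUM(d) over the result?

5

Base: id=1 (Omar) at d 0.
Iteration 1: rows with manager_id in {1} -> Pam (id 2, d 1).
Iteration 2: rows with manager_id in {2} -> Nina (id 3, d 2), Judy (id 10, d 2).
Iteration 3: d < 2 fails for all current rows; recursion stops.
SUM(d) = 0 + 1 + 2 + 2 = 5.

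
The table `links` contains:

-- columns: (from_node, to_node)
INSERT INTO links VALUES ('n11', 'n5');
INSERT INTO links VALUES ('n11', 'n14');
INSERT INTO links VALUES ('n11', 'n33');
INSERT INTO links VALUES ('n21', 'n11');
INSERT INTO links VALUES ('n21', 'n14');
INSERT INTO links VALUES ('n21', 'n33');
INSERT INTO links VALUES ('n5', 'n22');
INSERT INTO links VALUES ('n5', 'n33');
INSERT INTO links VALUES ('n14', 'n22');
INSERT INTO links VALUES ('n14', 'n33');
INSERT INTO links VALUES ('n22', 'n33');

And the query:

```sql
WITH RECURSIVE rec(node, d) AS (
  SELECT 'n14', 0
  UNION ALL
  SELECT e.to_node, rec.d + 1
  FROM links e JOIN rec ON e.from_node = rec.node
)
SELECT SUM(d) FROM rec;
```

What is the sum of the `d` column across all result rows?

Base: (n14, d=0).
Iteration 1: edges from {n14} -> (n22, d=1), (n33, d=1).
Iteration 2: edges from {n22,n33} -> (n33, d=2).
Iteration 3: no outgoing edges from {n33}; recursion stops.
SUM(d) = 0 + 1 + 1 + 2 = 4.

4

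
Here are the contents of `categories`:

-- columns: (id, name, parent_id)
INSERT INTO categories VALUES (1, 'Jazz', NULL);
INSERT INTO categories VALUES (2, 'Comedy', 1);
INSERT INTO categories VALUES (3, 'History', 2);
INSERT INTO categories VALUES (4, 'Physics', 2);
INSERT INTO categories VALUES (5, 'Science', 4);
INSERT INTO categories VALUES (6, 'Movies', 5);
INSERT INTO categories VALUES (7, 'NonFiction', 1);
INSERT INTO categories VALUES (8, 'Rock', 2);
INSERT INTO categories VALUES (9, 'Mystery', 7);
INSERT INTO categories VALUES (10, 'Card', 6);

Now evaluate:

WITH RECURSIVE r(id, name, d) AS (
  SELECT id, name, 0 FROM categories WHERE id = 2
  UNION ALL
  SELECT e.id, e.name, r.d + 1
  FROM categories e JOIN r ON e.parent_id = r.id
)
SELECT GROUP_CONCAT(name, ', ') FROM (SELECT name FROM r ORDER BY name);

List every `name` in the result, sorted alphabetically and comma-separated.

Base: id=2 (Comedy) at d 0.
Iteration 1: rows with parent_id in {2} -> History (id 3, d 1), Physics (id 4, d 1), Rock (id 8, d 1).
Iteration 2: rows with parent_id in {3,4,8} -> Science (id 5, d 2).
Iteration 3: rows with parent_id in {5} -> Movies (id 6, d 3).
Iteration 4: rows with parent_id in {6} -> Card (id 10, d 4).
Iteration 5: no rows with parent_id in {10}; recursion stops.

Card, Comedy, History, Movies, Physics, Rock, Science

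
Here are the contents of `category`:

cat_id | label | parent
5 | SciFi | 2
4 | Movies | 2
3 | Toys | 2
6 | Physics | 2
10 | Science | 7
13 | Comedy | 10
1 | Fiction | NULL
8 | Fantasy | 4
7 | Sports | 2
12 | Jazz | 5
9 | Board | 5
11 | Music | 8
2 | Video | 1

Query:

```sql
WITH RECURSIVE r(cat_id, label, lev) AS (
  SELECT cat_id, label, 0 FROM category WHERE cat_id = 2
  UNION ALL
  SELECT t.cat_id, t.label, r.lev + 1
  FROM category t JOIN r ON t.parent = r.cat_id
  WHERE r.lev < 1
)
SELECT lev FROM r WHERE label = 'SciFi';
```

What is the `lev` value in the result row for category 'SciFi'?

1

Base: cat_id=2 (Video) at lev 0.
Iteration 1: rows with parent in {2} -> Toys (id 3, lev 1), Movies (id 4, lev 1), SciFi (id 5, lev 1), Physics (id 6, lev 1), Sports (id 7, lev 1).
Iteration 2: lev < 1 fails for all current rows; recursion stops.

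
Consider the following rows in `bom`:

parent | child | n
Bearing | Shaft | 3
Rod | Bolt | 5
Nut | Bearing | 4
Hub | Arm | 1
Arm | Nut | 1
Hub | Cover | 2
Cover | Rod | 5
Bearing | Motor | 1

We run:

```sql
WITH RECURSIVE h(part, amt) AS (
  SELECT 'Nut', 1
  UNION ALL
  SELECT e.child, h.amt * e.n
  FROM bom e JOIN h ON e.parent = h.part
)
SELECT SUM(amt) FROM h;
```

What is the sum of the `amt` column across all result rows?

21

Base: (Nut, amt=1).
Iteration 1: components of {Nut} -> Bearing = 1*4 = 4.
Iteration 2: components of {Bearing} -> Motor = 4*1 = 4, Shaft = 4*3 = 12.
Iteration 3: no further components; recursion stops.
SUM(amt) = 1 + 4 + 4 + 12 = 21.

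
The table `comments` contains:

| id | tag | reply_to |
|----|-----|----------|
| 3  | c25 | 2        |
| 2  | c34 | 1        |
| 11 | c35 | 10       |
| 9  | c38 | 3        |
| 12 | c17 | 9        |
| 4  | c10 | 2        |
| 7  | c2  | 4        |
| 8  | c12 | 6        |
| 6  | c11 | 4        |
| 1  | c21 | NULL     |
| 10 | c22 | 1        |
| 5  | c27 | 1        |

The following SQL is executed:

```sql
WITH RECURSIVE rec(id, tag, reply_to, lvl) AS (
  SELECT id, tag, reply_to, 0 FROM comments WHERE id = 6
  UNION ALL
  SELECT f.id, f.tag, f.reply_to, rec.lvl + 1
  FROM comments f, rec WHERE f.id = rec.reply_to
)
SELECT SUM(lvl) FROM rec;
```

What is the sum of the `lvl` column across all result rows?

6

Base: id=6 (c11), reply_to=4, lvl 0.
Iteration 1: join on id=4 -> c10 (id 4, reply_to=2, lvl 1).
Iteration 2: join on id=2 -> c34 (id 2, reply_to=1, lvl 2).
Iteration 3: join on id=1 -> c21 (id 1, reply_to=NULL, lvl 3).
Iteration 4: reply_to is NULL; no match; recursion stops.
SUM(lvl) = 0 + 1 + 2 + 3 = 6.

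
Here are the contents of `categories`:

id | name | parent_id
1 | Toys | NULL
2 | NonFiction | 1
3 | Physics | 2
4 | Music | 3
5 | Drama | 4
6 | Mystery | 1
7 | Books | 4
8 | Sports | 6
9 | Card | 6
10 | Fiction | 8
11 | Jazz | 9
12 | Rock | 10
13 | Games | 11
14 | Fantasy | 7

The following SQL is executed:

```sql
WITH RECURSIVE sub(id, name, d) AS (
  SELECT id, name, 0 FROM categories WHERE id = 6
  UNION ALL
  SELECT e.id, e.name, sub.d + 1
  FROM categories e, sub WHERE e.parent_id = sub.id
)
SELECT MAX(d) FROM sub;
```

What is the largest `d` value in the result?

3

Base: id=6 (Mystery) at d 0.
Iteration 1: rows with parent_id in {6} -> Sports (id 8, d 1), Card (id 9, d 1).
Iteration 2: rows with parent_id in {8,9} -> Fiction (id 10, d 2), Jazz (id 11, d 2).
Iteration 3: rows with parent_id in {10,11} -> Rock (id 12, d 3), Games (id 13, d 3).
Iteration 4: no rows with parent_id in {12,13}; recursion stops.
d values: 0, 1, 1, 2, 2, 3, 3; the maximum is 3.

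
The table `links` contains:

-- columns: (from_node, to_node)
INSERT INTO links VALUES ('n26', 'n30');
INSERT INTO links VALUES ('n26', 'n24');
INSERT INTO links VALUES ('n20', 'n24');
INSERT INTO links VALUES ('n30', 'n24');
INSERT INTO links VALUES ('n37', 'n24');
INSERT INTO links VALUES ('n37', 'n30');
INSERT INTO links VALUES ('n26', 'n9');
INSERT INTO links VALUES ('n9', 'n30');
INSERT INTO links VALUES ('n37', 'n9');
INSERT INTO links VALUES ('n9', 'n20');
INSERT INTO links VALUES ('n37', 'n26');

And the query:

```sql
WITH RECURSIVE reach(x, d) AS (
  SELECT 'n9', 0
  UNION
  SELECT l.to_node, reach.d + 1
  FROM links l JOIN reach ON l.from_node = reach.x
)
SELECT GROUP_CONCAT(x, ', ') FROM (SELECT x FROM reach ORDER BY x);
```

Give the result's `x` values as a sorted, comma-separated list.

n20, n24, n30, n9

Base: (n9, d=0).
Iteration 1: edges from {n9} -> (n20, d=1), (n30, d=1).
Iteration 2: edges from {n20,n30} -> (n24, d=2). [UNION drops 1 duplicate row(s)]
Iteration 3: no outgoing edges from {n24}; recursion stops.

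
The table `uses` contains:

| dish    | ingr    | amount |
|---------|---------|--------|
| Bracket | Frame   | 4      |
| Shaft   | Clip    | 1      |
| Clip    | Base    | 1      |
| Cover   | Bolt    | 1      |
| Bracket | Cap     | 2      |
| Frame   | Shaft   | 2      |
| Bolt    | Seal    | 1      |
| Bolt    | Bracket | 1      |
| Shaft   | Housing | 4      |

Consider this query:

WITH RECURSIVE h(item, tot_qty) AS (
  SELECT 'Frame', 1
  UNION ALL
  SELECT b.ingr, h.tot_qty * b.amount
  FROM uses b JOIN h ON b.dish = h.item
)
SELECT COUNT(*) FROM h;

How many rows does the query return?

5

Base: (Frame, tot_qty=1).
Iteration 1: components of {Frame} -> Shaft = 1*2 = 2.
Iteration 2: components of {Shaft} -> Clip = 2*1 = 2, Housing = 2*4 = 8.
Iteration 3: components of {Clip,Housing} -> Base = 2*1 = 2.
Iteration 4: no further components; recursion stops.
Total rows emitted: 5.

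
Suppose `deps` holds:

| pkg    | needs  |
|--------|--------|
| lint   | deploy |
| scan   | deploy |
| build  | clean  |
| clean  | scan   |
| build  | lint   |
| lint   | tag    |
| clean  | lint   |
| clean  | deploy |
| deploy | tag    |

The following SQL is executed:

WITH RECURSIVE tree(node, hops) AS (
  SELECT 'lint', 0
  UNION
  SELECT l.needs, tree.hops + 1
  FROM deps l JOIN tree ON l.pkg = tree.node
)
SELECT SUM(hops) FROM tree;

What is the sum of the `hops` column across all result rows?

4

Base: (lint, hops=0).
Iteration 1: edges from {lint} -> (deploy, hops=1), (tag, hops=1).
Iteration 2: edges from {deploy,tag} -> (tag, hops=2).
Iteration 3: no outgoing edges from {tag}; recursion stops.
SUM(hops) = 0 + 1 + 1 + 2 = 4.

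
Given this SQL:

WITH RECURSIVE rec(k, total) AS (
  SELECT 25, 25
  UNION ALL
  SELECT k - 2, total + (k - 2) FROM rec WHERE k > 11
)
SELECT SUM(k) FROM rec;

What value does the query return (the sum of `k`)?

Base: k=25, total=25.
Iteration 1: 25 > 11 holds -> k = 25 - 2 = 23, total = 25 + 23 = 48.
Iteration 2: 23 > 11 holds -> k = 23 - 2 = 21, total = 48 + 21 = 69.
Iteration 3: 21 > 11 holds -> k = 21 - 2 = 19, total = 69 + 19 = 88.
Iteration 4: 19 > 11 holds -> k = 19 - 2 = 17, total = 88 + 17 = 105.
Iteration 5: 17 > 11 holds -> k = 17 - 2 = 15, total = 105 + 15 = 120.
Iteration 6: 15 > 11 holds -> k = 15 - 2 = 13, total = 120 + 13 = 133.
Iteration 7: 13 > 11 holds -> k = 13 - 2 = 11, total = 133 + 11 = 144.
Iteration 8: 11 > 11 fails; recursion stops.
SUM(k) = 25 + 23 + 21 + 19 + 17 + 15 + 13 + 11 = 144.

144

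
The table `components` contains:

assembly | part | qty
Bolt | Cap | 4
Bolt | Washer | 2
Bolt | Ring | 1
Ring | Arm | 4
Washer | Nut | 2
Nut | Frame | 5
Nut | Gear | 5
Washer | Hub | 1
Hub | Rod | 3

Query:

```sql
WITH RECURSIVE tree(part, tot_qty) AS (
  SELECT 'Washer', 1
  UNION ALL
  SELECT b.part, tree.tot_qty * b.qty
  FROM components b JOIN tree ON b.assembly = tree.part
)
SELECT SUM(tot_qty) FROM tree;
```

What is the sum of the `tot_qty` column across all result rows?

Base: (Washer, tot_qty=1).
Iteration 1: components of {Washer} -> Hub = 1*1 = 1, Nut = 1*2 = 2.
Iteration 2: components of {Hub,Nut} -> Frame = 2*5 = 10, Gear = 2*5 = 10, Rod = 1*3 = 3.
Iteration 3: no further components; recursion stops.
SUM(tot_qty) = 1 + 2 + 1 + 10 + 10 + 3 = 27.

27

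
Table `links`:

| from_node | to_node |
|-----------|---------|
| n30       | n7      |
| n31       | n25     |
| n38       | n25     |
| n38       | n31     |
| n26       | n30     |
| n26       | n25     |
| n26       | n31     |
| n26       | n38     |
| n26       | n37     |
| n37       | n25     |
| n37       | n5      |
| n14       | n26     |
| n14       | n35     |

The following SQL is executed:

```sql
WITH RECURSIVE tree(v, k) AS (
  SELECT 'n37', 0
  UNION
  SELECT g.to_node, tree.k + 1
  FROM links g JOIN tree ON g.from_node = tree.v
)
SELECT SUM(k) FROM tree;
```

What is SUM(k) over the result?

Base: (n37, k=0).
Iteration 1: edges from {n37} -> (n25, k=1), (n5, k=1).
Iteration 2: no outgoing edges from {n25,n5}; recursion stops.
SUM(k) = 0 + 1 + 1 = 2.

2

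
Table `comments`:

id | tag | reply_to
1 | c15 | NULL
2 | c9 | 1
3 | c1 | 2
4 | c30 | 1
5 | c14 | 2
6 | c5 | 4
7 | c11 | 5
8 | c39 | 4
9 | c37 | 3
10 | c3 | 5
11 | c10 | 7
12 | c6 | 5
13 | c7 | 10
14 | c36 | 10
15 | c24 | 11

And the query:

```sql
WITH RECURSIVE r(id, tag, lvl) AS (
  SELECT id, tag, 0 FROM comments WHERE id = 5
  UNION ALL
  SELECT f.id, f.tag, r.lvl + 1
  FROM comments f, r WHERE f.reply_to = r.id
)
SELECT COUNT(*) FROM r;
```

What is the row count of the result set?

Base: id=5 (c14) at lvl 0.
Iteration 1: rows with reply_to in {5} -> c11 (id 7, lvl 1), c3 (id 10, lvl 1), c6 (id 12, lvl 1).
Iteration 2: rows with reply_to in {7,10,12} -> c10 (id 11, lvl 2), c7 (id 13, lvl 2), c36 (id 14, lvl 2).
Iteration 3: rows with reply_to in {11,13,14} -> c24 (id 15, lvl 3).
Iteration 4: no rows with reply_to in {15}; recursion stops.
Total rows emitted: 8.

8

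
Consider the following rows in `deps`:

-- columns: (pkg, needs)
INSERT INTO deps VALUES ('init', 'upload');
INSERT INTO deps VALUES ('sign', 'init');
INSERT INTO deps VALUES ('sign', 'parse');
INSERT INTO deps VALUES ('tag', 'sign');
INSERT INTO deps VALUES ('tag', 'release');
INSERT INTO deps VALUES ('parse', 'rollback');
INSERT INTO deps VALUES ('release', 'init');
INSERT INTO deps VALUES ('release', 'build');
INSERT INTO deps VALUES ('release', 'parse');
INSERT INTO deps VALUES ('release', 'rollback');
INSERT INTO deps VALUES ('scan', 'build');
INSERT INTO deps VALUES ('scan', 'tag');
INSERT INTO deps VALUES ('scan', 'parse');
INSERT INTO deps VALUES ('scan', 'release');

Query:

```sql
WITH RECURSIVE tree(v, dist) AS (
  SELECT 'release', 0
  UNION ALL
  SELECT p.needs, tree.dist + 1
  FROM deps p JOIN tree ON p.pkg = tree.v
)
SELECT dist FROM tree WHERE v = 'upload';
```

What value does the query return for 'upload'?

2

Base: (release, dist=0).
Iteration 1: edges from {release} -> (build, dist=1), (init, dist=1), (parse, dist=1), (rollback, dist=1).
Iteration 2: edges from {build,init,parse,rollback} -> (rollback, dist=2), (upload, dist=2).
Iteration 3: no outgoing edges from {rollback,upload}; recursion stops.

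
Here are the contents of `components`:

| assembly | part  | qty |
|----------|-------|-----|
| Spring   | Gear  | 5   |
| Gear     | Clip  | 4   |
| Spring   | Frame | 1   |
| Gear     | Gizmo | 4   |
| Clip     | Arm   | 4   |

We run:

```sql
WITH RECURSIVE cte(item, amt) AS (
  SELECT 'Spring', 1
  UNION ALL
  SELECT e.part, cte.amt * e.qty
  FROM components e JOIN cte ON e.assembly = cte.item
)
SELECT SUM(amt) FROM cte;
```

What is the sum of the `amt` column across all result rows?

Base: (Spring, amt=1).
Iteration 1: components of {Spring} -> Frame = 1*1 = 1, Gear = 1*5 = 5.
Iteration 2: components of {Frame,Gear} -> Clip = 5*4 = 20, Gizmo = 5*4 = 20.
Iteration 3: components of {Clip,Gizmo} -> Arm = 20*4 = 80.
Iteration 4: no further components; recursion stops.
SUM(amt) = 1 + 5 + 1 + 20 + 20 + 80 = 127.

127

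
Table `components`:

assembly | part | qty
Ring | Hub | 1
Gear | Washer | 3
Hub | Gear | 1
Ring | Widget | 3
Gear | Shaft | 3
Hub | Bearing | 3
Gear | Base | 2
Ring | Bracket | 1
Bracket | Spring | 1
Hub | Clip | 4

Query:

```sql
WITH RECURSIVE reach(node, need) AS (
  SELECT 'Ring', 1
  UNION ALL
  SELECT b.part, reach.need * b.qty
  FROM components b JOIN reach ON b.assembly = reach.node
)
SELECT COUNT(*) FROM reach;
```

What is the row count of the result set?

Base: (Ring, need=1).
Iteration 1: components of {Ring} -> Bracket = 1*1 = 1, Hub = 1*1 = 1, Widget = 1*3 = 3.
Iteration 2: components of {Bracket,Hub,Widget} -> Bearing = 1*3 = 3, Clip = 1*4 = 4, Gear = 1*1 = 1, Spring = 1*1 = 1.
Iteration 3: components of {Bearing,Clip,Gear,Spring} -> Base = 1*2 = 2, Shaft = 1*3 = 3, Washer = 1*3 = 3.
Iteration 4: no further components; recursion stops.
Total rows emitted: 11.

11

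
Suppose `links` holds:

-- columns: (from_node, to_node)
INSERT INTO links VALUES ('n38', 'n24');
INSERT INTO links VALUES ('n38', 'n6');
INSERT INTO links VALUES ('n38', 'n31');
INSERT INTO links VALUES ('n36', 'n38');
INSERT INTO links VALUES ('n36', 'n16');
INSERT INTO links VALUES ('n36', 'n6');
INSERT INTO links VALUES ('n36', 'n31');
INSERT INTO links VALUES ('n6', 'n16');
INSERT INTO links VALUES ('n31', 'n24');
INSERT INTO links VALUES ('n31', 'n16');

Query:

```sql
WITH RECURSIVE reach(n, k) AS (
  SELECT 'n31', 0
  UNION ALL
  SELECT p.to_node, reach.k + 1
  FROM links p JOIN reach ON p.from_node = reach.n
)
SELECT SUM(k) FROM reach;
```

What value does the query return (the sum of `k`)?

Base: (n31, k=0).
Iteration 1: edges from {n31} -> (n16, k=1), (n24, k=1).
Iteration 2: no outgoing edges from {n16,n24}; recursion stops.
SUM(k) = 0 + 1 + 1 = 2.

2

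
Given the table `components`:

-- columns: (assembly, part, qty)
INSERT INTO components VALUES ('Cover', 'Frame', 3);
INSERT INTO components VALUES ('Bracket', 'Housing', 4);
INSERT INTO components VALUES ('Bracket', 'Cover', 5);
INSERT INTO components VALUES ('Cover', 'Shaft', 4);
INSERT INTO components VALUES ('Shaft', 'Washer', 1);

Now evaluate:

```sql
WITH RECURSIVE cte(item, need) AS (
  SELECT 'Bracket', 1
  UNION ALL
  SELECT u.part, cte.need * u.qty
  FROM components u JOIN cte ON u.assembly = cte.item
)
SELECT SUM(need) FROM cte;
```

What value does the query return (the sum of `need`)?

65

Base: (Bracket, need=1).
Iteration 1: components of {Bracket} -> Cover = 1*5 = 5, Housing = 1*4 = 4.
Iteration 2: components of {Cover,Housing} -> Frame = 5*3 = 15, Shaft = 5*4 = 20.
Iteration 3: components of {Frame,Shaft} -> Washer = 20*1 = 20.
Iteration 4: no further components; recursion stops.
SUM(need) = 1 + 5 + 4 + 20 + 15 + 20 = 65.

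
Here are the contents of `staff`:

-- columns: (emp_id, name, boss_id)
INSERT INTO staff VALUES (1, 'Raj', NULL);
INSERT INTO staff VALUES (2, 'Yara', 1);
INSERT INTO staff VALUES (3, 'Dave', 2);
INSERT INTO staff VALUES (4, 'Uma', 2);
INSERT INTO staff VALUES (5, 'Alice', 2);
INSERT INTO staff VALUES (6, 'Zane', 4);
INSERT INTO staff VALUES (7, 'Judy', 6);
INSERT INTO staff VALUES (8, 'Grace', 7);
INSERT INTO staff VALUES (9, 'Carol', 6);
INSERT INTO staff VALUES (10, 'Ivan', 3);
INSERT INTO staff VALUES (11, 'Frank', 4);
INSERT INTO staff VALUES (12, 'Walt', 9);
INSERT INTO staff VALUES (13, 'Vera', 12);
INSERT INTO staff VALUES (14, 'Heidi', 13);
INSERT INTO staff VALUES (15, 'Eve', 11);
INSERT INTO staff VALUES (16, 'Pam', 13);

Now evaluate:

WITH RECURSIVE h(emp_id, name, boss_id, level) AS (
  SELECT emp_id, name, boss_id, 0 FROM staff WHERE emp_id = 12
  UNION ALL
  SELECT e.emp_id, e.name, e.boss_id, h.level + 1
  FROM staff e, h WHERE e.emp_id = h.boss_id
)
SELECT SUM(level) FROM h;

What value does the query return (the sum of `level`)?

Base: emp_id=12 (Walt), boss_id=9, level 0.
Iteration 1: join on emp_id=9 -> Carol (id 9, boss_id=6, level 1).
Iteration 2: join on emp_id=6 -> Zane (id 6, boss_id=4, level 2).
Iteration 3: join on emp_id=4 -> Uma (id 4, boss_id=2, level 3).
Iteration 4: join on emp_id=2 -> Yara (id 2, boss_id=1, level 4).
Iteration 5: join on emp_id=1 -> Raj (id 1, boss_id=NULL, level 5).
Iteration 6: boss_id is NULL; no match; recursion stops.
SUM(level) = 0 + 1 + 2 + 3 + 4 + 5 = 15.

15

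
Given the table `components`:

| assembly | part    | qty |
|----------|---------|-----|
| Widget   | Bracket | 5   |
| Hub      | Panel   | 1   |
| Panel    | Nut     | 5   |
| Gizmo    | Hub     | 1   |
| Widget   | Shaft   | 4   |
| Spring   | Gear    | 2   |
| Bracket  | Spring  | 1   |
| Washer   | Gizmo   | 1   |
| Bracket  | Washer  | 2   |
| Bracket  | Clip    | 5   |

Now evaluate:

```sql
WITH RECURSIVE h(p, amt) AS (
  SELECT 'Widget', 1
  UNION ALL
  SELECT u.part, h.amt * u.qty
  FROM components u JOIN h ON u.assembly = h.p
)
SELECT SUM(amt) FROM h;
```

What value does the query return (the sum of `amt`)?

Base: (Widget, amt=1).
Iteration 1: components of {Widget} -> Bracket = 1*5 = 5, Shaft = 1*4 = 4.
Iteration 2: components of {Bracket,Shaft} -> Clip = 5*5 = 25, Spring = 5*1 = 5, Washer = 5*2 = 10.
Iteration 3: components of {Clip,Spring,Washer} -> Gear = 5*2 = 10, Gizmo = 10*1 = 10.
Iteration 4: components of {Gear,Gizmo} -> Hub = 10*1 = 10.
Iteration 5: components of {Hub} -> Panel = 10*1 = 10.
Iteration 6: components of {Panel} -> Nut = 10*5 = 50.
Iteration 7: no further components; recursion stops.
SUM(amt) = 1 + 4 + 5 + 5 + 25 + 10 + 10 + 10 + 10 + 10 + 50 = 140.

140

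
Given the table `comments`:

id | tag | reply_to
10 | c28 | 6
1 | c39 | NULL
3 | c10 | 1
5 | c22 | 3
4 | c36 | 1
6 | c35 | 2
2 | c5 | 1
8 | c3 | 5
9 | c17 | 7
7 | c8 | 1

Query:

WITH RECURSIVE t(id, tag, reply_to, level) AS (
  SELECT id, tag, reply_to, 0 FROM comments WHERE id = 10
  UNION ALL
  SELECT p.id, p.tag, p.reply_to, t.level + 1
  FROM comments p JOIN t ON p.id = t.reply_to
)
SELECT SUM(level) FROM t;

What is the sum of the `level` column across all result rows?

6

Base: id=10 (c28), reply_to=6, level 0.
Iteration 1: join on id=6 -> c35 (id 6, reply_to=2, level 1).
Iteration 2: join on id=2 -> c5 (id 2, reply_to=1, level 2).
Iteration 3: join on id=1 -> c39 (id 1, reply_to=NULL, level 3).
Iteration 4: reply_to is NULL; no match; recursion stops.
SUM(level) = 0 + 1 + 2 + 3 = 6.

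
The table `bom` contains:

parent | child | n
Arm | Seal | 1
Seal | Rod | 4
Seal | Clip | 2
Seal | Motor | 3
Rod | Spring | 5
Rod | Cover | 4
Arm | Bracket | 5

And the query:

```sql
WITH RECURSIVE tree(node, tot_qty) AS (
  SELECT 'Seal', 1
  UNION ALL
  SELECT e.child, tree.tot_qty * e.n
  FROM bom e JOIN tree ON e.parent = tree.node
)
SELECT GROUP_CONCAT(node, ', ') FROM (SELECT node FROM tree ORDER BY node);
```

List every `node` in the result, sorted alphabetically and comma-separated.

Clip, Cover, Motor, Rod, Seal, Spring

Base: (Seal, tot_qty=1).
Iteration 1: components of {Seal} -> Clip = 1*2 = 2, Motor = 1*3 = 3, Rod = 1*4 = 4.
Iteration 2: components of {Clip,Motor,Rod} -> Cover = 4*4 = 16, Spring = 4*5 = 20.
Iteration 3: no further components; recursion stops.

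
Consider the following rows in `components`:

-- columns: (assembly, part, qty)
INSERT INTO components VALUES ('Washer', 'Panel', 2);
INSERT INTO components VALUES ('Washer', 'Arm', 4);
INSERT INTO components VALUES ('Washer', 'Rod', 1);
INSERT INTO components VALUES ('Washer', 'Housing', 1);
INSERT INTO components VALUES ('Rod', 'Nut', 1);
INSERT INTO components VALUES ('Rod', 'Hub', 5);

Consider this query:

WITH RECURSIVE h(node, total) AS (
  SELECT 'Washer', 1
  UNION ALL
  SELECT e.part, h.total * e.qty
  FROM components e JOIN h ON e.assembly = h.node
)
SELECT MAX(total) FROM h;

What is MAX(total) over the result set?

5

Base: (Washer, total=1).
Iteration 1: components of {Washer} -> Arm = 1*4 = 4, Housing = 1*1 = 1, Panel = 1*2 = 2, Rod = 1*1 = 1.
Iteration 2: components of {Arm,Housing,Panel,Rod} -> Hub = 1*5 = 5, Nut = 1*1 = 1.
Iteration 3: no further components; recursion stops.
total values: 1, 2, 4, 1, 1, 1, 5; the maximum is 5.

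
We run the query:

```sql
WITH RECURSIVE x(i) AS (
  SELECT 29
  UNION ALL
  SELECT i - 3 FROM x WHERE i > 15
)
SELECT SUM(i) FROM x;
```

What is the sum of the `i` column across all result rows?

129

Base: i=29.
Iteration 1: 29 > 15 holds -> i = 29 - 3 = 26.
Iteration 2: 26 > 15 holds -> i = 26 - 3 = 23.
Iteration 3: 23 > 15 holds -> i = 23 - 3 = 20.
Iteration 4: 20 > 15 holds -> i = 20 - 3 = 17.
Iteration 5: 17 > 15 holds -> i = 17 - 3 = 14.
Iteration 6: 14 > 15 fails; recursion stops.
SUM(i) = 29 + 26 + 23 + 20 + 17 + 14 = 129.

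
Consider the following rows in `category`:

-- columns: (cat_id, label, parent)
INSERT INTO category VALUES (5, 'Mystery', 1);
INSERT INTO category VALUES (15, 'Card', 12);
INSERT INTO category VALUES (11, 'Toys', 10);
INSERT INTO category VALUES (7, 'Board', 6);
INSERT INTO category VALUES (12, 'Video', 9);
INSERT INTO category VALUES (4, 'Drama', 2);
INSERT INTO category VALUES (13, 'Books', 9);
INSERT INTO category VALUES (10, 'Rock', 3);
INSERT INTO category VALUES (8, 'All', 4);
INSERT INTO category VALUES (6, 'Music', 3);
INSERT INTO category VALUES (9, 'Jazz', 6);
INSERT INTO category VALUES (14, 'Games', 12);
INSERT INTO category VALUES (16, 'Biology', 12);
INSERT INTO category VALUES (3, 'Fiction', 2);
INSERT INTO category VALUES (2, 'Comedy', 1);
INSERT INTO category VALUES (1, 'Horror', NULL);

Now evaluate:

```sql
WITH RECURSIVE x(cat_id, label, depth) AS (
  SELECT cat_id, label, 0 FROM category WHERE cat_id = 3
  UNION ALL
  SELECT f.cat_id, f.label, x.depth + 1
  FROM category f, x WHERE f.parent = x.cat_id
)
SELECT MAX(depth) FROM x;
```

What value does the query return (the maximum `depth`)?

4

Base: cat_id=3 (Fiction) at depth 0.
Iteration 1: rows with parent in {3} -> Music (id 6, depth 1), Rock (id 10, depth 1).
Iteration 2: rows with parent in {6,10} -> Board (id 7, depth 2), Jazz (id 9, depth 2), Toys (id 11, depth 2).
Iteration 3: rows with parent in {7,9,11} -> Video (id 12, depth 3), Books (id 13, depth 3).
Iteration 4: rows with parent in {12,13} -> Games (id 14, depth 4), Card (id 15, depth 4), Biology (id 16, depth 4).
Iteration 5: no rows with parent in {14,15,16}; recursion stops.
depth values: 0, 1, 1, 2, 2, 2, 3, 3, 4, 4, 4; the maximum is 4.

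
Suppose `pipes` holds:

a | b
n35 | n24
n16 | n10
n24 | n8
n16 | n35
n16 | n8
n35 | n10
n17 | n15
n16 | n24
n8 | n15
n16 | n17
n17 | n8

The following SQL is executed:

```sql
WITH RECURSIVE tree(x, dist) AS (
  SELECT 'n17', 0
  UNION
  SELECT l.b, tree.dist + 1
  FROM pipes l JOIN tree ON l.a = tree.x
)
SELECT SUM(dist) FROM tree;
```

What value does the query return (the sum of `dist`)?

4

Base: (n17, dist=0).
Iteration 1: edges from {n17} -> (n15, dist=1), (n8, dist=1).
Iteration 2: edges from {n15,n8} -> (n15, dist=2).
Iteration 3: no outgoing edges from {n15}; recursion stops.
SUM(dist) = 0 + 1 + 1 + 2 = 4.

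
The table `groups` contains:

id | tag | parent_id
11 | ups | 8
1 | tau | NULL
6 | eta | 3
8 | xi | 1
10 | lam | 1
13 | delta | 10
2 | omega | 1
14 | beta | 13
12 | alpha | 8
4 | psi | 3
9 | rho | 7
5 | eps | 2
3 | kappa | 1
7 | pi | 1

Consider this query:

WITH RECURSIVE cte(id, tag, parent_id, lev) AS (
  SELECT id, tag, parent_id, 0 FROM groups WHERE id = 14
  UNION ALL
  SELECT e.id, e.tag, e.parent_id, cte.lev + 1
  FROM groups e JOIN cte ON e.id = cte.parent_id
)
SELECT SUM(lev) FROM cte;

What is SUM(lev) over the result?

Base: id=14 (beta), parent_id=13, lev 0.
Iteration 1: join on id=13 -> delta (id 13, parent_id=10, lev 1).
Iteration 2: join on id=10 -> lam (id 10, parent_id=1, lev 2).
Iteration 3: join on id=1 -> tau (id 1, parent_id=NULL, lev 3).
Iteration 4: parent_id is NULL; no match; recursion stops.
SUM(lev) = 0 + 1 + 2 + 3 = 6.

6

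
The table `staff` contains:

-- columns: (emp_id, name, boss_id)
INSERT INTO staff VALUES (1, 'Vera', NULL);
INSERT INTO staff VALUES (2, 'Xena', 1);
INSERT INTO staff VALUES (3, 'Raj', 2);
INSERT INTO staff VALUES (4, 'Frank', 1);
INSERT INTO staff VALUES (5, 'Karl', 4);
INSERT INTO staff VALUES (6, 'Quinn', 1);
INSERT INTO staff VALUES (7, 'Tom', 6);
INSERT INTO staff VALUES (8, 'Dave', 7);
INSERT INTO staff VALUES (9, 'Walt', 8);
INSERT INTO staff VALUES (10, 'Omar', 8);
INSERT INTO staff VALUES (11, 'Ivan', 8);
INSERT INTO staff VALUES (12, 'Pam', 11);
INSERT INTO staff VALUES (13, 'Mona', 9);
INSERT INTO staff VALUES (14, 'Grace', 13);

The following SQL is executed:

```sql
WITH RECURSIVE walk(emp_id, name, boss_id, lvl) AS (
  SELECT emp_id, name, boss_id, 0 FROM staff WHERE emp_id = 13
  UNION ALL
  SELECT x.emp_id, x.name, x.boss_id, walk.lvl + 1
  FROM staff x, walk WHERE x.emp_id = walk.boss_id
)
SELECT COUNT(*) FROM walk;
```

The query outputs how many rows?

Base: emp_id=13 (Mona), boss_id=9, lvl 0.
Iteration 1: join on emp_id=9 -> Walt (id 9, boss_id=8, lvl 1).
Iteration 2: join on emp_id=8 -> Dave (id 8, boss_id=7, lvl 2).
Iteration 3: join on emp_id=7 -> Tom (id 7, boss_id=6, lvl 3).
Iteration 4: join on emp_id=6 -> Quinn (id 6, boss_id=1, lvl 4).
Iteration 5: join on emp_id=1 -> Vera (id 1, boss_id=NULL, lvl 5).
Iteration 6: boss_id is NULL; no match; recursion stops.
Total rows emitted: 6.

6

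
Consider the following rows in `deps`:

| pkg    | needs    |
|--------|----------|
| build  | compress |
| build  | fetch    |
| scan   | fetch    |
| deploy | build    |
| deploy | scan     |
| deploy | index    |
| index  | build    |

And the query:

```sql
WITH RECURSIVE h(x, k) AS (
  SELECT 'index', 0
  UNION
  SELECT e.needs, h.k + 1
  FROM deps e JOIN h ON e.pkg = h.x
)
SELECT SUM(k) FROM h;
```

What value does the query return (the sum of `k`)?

5

Base: (index, k=0).
Iteration 1: edges from {index} -> (build, k=1).
Iteration 2: edges from {build} -> (compress, k=2), (fetch, k=2).
Iteration 3: no outgoing edges from {compress,fetch}; recursion stops.
SUM(k) = 0 + 1 + 2 + 2 = 5.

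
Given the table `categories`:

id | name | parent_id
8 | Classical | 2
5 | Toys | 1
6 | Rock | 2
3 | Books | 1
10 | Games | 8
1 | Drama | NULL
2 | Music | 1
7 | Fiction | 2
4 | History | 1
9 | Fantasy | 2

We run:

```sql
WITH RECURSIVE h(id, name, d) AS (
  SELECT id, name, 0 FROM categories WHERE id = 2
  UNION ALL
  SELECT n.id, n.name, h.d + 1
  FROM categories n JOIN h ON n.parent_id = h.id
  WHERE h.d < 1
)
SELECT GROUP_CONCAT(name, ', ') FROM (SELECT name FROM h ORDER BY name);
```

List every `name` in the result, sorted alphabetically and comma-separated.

Base: id=2 (Music) at d 0.
Iteration 1: rows with parent_id in {2} -> Rock (id 6, d 1), Fiction (id 7, d 1), Classical (id 8, d 1), Fantasy (id 9, d 1).
Iteration 2: d < 1 fails for all current rows; recursion stops.

Classical, Fantasy, Fiction, Music, Rock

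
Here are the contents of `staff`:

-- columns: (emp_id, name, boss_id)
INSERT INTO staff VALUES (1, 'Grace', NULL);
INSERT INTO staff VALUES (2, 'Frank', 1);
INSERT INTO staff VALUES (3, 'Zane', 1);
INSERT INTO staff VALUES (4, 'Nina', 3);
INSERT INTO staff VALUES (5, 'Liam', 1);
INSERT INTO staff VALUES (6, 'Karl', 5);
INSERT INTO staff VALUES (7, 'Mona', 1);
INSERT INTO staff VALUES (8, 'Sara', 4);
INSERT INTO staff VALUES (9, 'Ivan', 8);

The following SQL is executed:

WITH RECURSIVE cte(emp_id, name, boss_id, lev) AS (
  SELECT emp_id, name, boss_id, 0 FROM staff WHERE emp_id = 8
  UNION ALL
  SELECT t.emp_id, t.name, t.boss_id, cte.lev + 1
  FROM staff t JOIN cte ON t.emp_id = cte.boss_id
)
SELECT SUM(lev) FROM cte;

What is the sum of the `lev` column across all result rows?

Base: emp_id=8 (Sara), boss_id=4, lev 0.
Iteration 1: join on emp_id=4 -> Nina (id 4, boss_id=3, lev 1).
Iteration 2: join on emp_id=3 -> Zane (id 3, boss_id=1, lev 2).
Iteration 3: join on emp_id=1 -> Grace (id 1, boss_id=NULL, lev 3).
Iteration 4: boss_id is NULL; no match; recursion stops.
SUM(lev) = 0 + 1 + 2 + 3 = 6.

6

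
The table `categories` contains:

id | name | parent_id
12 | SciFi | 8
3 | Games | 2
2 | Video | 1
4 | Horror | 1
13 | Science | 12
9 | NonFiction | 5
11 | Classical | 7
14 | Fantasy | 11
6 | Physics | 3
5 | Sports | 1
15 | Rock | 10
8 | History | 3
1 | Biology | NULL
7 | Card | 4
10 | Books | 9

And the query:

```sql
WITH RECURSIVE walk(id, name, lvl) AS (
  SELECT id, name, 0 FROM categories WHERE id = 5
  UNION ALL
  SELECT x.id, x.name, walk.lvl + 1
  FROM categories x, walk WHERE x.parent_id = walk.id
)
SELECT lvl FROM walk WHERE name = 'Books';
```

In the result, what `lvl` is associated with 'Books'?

Base: id=5 (Sports) at lvl 0.
Iteration 1: rows with parent_id in {5} -> NonFiction (id 9, lvl 1).
Iteration 2: rows with parent_id in {9} -> Books (id 10, lvl 2).
Iteration 3: rows with parent_id in {10} -> Rock (id 15, lvl 3).
Iteration 4: no rows with parent_id in {15}; recursion stops.

2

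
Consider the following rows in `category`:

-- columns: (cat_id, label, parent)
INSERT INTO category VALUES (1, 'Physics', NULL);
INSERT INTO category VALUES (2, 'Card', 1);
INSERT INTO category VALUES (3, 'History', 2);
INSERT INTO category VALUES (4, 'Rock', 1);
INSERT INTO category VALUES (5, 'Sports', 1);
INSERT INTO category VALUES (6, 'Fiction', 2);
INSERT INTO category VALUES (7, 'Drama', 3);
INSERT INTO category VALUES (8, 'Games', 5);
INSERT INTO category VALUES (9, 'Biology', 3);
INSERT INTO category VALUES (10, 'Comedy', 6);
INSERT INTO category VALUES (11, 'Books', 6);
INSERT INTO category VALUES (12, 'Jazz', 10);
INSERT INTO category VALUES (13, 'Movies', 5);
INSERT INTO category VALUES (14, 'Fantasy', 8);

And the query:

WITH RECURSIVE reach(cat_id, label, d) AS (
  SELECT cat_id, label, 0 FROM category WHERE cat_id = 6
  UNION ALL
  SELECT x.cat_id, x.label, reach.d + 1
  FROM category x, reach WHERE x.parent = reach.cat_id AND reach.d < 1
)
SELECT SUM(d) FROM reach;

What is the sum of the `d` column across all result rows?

2

Base: cat_id=6 (Fiction) at d 0.
Iteration 1: rows with parent in {6} -> Comedy (id 10, d 1), Books (id 11, d 1).
Iteration 2: d < 1 fails for all current rows; recursion stops.
SUM(d) = 0 + 1 + 1 = 2.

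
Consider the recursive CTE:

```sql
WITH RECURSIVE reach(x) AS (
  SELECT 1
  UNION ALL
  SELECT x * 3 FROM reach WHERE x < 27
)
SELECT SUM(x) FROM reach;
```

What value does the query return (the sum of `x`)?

40

Base: x=1.
Iteration 1: 1 < 27 holds -> x = 1 * 3 = 3.
Iteration 2: 3 < 27 holds -> x = 3 * 3 = 9.
Iteration 3: 9 < 27 holds -> x = 9 * 3 = 27.
Iteration 4: 27 < 27 fails; recursion stops.
SUM(x) = 1 + 3 + 9 + 27 = 40.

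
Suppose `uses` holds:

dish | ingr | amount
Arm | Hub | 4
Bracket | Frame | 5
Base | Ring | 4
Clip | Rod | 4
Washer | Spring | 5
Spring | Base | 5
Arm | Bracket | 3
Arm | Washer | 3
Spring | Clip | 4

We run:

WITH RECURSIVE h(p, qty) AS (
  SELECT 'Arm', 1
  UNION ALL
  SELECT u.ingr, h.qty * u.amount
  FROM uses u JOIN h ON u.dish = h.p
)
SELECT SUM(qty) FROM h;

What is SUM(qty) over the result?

Base: (Arm, qty=1).
Iteration 1: components of {Arm} -> Bracket = 1*3 = 3, Hub = 1*4 = 4, Washer = 1*3 = 3.
Iteration 2: components of {Bracket,Hub,Washer} -> Frame = 3*5 = 15, Spring = 3*5 = 15.
Iteration 3: components of {Frame,Spring} -> Base = 15*5 = 75, Clip = 15*4 = 60.
Iteration 4: components of {Base,Clip} -> Ring = 75*4 = 300, Rod = 60*4 = 240.
Iteration 5: no further components; recursion stops.
SUM(qty) = 1 + 4 + 3 + 3 + 15 + 15 + 75 + 60 + 300 + 240 = 716.

716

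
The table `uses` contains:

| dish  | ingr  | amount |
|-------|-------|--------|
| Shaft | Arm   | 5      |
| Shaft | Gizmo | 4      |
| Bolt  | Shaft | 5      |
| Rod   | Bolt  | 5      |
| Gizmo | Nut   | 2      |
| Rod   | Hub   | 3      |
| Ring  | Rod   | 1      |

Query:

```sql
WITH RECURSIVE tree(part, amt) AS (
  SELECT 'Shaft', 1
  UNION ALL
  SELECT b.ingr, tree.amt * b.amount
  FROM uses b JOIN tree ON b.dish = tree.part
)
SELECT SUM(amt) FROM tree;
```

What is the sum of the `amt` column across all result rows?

Base: (Shaft, amt=1).
Iteration 1: components of {Shaft} -> Arm = 1*5 = 5, Gizmo = 1*4 = 4.
Iteration 2: components of {Arm,Gizmo} -> Nut = 4*2 = 8.
Iteration 3: no further components; recursion stops.
SUM(amt) = 1 + 4 + 5 + 8 = 18.

18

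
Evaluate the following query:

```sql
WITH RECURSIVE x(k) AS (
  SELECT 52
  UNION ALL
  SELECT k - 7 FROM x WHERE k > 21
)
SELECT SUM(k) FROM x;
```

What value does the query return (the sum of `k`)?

Base: k=52.
Iteration 1: 52 > 21 holds -> k = 52 - 7 = 45.
Iteration 2: 45 > 21 holds -> k = 45 - 7 = 38.
Iteration 3: 38 > 21 holds -> k = 38 - 7 = 31.
Iteration 4: 31 > 21 holds -> k = 31 - 7 = 24.
Iteration 5: 24 > 21 holds -> k = 24 - 7 = 17.
Iteration 6: 17 > 21 fails; recursion stops.
SUM(k) = 52 + 45 + 38 + 31 + 24 + 17 = 207.

207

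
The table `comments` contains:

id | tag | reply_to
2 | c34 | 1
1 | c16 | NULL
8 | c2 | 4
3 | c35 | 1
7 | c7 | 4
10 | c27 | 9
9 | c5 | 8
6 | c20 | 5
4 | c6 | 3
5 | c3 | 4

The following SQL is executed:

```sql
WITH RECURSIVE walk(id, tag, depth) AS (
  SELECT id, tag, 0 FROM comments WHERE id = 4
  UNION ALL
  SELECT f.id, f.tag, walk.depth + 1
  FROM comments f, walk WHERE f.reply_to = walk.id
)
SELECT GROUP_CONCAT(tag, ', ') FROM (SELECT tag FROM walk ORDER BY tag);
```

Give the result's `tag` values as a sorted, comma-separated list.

c2, c20, c27, c3, c5, c6, c7

Base: id=4 (c6) at depth 0.
Iteration 1: rows with reply_to in {4} -> c3 (id 5, depth 1), c7 (id 7, depth 1), c2 (id 8, depth 1).
Iteration 2: rows with reply_to in {5,7,8} -> c20 (id 6, depth 2), c5 (id 9, depth 2).
Iteration 3: rows with reply_to in {6,9} -> c27 (id 10, depth 3).
Iteration 4: no rows with reply_to in {10}; recursion stops.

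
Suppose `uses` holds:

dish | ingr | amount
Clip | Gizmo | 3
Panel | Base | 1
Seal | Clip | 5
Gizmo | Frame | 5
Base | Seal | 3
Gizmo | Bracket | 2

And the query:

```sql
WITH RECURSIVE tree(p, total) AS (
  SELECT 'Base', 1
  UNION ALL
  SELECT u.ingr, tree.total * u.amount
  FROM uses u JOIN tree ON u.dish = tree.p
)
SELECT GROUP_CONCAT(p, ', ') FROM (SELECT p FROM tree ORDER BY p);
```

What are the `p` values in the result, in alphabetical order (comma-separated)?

Base, Bracket, Clip, Frame, Gizmo, Seal

Base: (Base, total=1).
Iteration 1: components of {Base} -> Seal = 1*3 = 3.
Iteration 2: components of {Seal} -> Clip = 3*5 = 15.
Iteration 3: components of {Clip} -> Gizmo = 15*3 = 45.
Iteration 4: components of {Gizmo} -> Bracket = 45*2 = 90, Frame = 45*5 = 225.
Iteration 5: no further components; recursion stops.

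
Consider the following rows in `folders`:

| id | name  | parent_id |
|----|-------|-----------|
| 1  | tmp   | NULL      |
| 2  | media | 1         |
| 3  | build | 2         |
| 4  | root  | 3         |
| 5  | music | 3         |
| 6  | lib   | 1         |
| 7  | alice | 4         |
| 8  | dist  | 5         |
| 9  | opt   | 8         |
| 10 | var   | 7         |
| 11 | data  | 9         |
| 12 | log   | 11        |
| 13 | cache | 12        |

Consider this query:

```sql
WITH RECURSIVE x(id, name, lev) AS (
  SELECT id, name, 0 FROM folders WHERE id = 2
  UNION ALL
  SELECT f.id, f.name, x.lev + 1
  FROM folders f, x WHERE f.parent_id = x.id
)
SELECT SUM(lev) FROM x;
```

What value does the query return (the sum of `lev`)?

Base: id=2 (media) at lev 0.
Iteration 1: rows with parent_id in {2} -> build (id 3, lev 1).
Iteration 2: rows with parent_id in {3} -> root (id 4, lev 2), music (id 5, lev 2).
Iteration 3: rows with parent_id in {4,5} -> alice (id 7, lev 3), dist (id 8, lev 3).
Iteration 4: rows with parent_id in {7,8} -> opt (id 9, lev 4), var (id 10, lev 4).
Iteration 5: rows with parent_id in {9,10} -> data (id 11, lev 5).
Iteration 6: rows with parent_id in {11} -> log (id 12, lev 6).
Iteration 7: rows with parent_id in {12} -> cache (id 13, lev 7).
Iteration 8: no rows with parent_id in {13}; recursion stops.
SUM(lev) = 0 + 1 + 2 + 2 + 3 + 3 + 4 + 4 + 5 + 6 + 7 = 37.

37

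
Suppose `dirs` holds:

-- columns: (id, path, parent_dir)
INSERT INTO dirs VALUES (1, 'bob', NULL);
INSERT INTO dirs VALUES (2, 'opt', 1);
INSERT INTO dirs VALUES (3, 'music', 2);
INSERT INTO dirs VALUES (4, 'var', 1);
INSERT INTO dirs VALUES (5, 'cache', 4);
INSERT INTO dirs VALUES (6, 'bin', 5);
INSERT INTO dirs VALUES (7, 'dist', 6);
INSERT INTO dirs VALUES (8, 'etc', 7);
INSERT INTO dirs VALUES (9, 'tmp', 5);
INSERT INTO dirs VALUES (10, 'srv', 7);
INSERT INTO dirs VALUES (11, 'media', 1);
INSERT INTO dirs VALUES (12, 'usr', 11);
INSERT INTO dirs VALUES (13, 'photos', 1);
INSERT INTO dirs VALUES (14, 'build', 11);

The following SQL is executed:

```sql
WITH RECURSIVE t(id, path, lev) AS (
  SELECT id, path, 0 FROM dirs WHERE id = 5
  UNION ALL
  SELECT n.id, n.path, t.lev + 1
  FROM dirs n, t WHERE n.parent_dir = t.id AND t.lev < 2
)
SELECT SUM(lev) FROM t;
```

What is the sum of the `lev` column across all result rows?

4

Base: id=5 (cache) at lev 0.
Iteration 1: rows with parent_dir in {5} -> bin (id 6, lev 1), tmp (id 9, lev 1).
Iteration 2: rows with parent_dir in {6,9} -> dist (id 7, lev 2).
Iteration 3: lev < 2 fails for all current rows; recursion stops.
SUM(lev) = 0 + 1 + 1 + 2 = 4.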